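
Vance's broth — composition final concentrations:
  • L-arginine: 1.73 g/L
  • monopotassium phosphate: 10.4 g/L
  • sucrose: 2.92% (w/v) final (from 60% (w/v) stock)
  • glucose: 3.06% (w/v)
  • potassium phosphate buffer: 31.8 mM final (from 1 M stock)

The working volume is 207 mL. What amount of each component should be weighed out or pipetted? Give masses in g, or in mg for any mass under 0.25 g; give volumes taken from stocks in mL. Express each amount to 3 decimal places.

L-arginine 0.358 g; monopotassium phosphate 2.153 g; sucrose 10.074 mL; glucose 6.334 g; potassium phosphate buffer 6.583 mL

Target volume = 207 mL = 0.207 L.
L-arginine: 1.73 g/L × 0.207 L = 0.358 g
monopotassium phosphate: 10.4 g/L × 0.207 L = 2.153 g
sucrose: dilute stock: 2.92% ÷ 60% × 207 mL = 10.074 mL
glucose: 3.06 g per 100 mL × 207 mL ÷ 100 = 6.334 g
potassium phosphate buffer: V = C2·V2/C1 = 31.8 mM × 207 mL ÷ 1000 mM = 6.583 mL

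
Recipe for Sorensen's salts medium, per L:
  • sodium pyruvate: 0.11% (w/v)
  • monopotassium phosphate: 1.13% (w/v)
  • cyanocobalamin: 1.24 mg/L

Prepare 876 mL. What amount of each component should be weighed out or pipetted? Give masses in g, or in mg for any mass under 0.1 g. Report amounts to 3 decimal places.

Scale factor relative to 1 L: 0.876.
sodium pyruvate: 0.11% w/v = 1.1 g/L → 1.1 × 0.876 L = 0.964 g
monopotassium phosphate: 1.13 g per 100 mL × 876 mL ÷ 100 = 9.899 g
cyanocobalamin: 1.24 mg/L × 0.876 L = 1.086 mg

sodium pyruvate 0.964 g; monopotassium phosphate 9.899 g; cyanocobalamin 1.086 mg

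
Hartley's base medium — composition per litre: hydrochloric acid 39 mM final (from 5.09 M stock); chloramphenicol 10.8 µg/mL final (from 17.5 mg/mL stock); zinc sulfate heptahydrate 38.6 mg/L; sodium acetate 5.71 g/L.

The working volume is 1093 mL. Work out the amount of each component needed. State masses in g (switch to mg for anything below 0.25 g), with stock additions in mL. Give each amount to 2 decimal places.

Working volume: 1093 mL = 1.093 L.
hydrochloric acid: C1V1 = C2V2 → 39 mM × 1093 mL ÷ 5090 mM = 8.37 mL
chloramphenicol: V = C2·V2/C1 = 10.8 µg/mL × 1093 mL ÷ 17500 µg/mL = 0.67 mL
zinc sulfate heptahydrate: 38.6 mg/L × 1.093 L = 42.19 mg
sodium acetate: 5.71 g/L × 1.093 L = 6.24 g

hydrochloric acid 8.37 mL; chloramphenicol 0.67 mL; zinc sulfate heptahydrate 42.19 mg; sodium acetate 6.24 g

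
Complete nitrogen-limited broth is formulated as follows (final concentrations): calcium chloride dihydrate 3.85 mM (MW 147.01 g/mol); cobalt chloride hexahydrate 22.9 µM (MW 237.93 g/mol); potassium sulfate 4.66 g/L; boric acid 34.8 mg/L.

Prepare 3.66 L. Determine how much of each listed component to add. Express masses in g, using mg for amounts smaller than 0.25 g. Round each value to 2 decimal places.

calcium chloride dihydrate 2.07 g; cobalt chloride hexahydrate 19.94 mg; potassium sulfate 17.06 g; boric acid 127.37 mg

Working volume: 3.66 L.
calcium chloride dihydrate: 3.85 mmol/L × 147.01 g/mol × 3.66 L ÷ 1000 = 2.07 g
cobalt chloride hexahydrate: 22.9 µmol/L × 237.93 g/mol × 3.66 L ÷ 1000 = 19.94 mg
potassium sulfate: 4.66 g/L × 3.66 L = 17.06 g
boric acid: 34.8 mg/L × 3.66 L = 127.37 mg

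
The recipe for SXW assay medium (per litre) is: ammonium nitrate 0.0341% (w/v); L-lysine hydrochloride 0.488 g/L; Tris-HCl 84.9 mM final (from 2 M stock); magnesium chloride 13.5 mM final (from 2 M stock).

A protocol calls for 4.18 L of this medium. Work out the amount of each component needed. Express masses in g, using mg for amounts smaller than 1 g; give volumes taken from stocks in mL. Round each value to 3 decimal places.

Working volume: 4.18 L.
ammonium nitrate: 0.0341 g per 100 mL × 4180 mL ÷ 100 = 1.425 g
L-lysine hydrochloride: 0.488 g/L × 4.18 L = 2.040 g
Tris-HCl: dilute stock: 84.9 mM × 4180 mL ÷ 2000 mM = 177.441 mL
magnesium chloride: dilute stock: 13.5 mM × 4180 mL ÷ 2000 mM = 28.215 mL

ammonium nitrate 1.425 g; L-lysine hydrochloride 2.040 g; Tris-HCl 177.441 mL; magnesium chloride 28.215 mL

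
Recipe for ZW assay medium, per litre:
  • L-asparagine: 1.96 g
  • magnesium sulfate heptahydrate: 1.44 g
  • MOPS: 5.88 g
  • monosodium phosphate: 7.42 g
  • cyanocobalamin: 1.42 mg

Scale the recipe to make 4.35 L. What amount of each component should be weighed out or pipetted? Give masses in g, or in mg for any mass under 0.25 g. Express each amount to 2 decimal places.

L-asparagine 8.53 g; magnesium sulfate heptahydrate 6.26 g; MOPS 25.58 g; monosodium phosphate 32.28 g; cyanocobalamin 6.18 mg

Ratio of target to recipe volume: 4350 / 1000 = 4.35.
L-asparagine: 1.96 g × (4350 mL / 1000 mL) = 8.53 g
magnesium sulfate heptahydrate: 1.44 g × (4350 mL / 1000 mL) = 6.26 g
MOPS: 5.88 g × (4350 mL / 1000 mL) = 25.58 g
monosodium phosphate: 7.42 g × (4350 mL / 1000 mL) = 32.28 g
cyanocobalamin: 1.42 mg × (4350 mL / 1000 mL) = 6.18 mg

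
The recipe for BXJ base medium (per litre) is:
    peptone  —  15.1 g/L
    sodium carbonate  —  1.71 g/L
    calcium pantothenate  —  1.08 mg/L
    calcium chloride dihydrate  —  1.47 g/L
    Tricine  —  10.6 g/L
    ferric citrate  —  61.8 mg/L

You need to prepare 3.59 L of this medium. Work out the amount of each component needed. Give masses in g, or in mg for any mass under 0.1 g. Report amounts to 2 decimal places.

Scale factor relative to 1 L: 3.59.
peptone: 15.1 g/L × 3.59 L = 54.21 g
sodium carbonate: 1.71 g/L × 3.59 L = 6.14 g
calcium pantothenate: 1.08 mg/L × 3.59 L = 3.88 mg
calcium chloride dihydrate: 1.47 g/L × 3.59 L = 5.28 g
Tricine: 10.6 g/L × 3.59 L = 38.05 g
ferric citrate: 61.8 mg/L × 3.59 L = 221.862 mg = 0.22 g

peptone 54.21 g; sodium carbonate 6.14 g; calcium pantothenate 3.88 mg; calcium chloride dihydrate 5.28 g; Tricine 38.05 g; ferric citrate 0.22 g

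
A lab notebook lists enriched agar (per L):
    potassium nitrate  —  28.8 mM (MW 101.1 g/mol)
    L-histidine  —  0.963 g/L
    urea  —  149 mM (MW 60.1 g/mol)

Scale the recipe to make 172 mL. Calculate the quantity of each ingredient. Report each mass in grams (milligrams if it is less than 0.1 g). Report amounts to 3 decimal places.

Scale factor relative to 1 L: 0.172.
potassium nitrate: 28.8 mmol/L × 101.1 g/mol × 0.172 L ÷ 1000 = 0.501 g
L-histidine: 0.963 g/L × 0.172 L = 0.166 g
urea: 149 mmol/L × 60.1 g/mol × 0.172 L ÷ 1000 = 1.540 g

potassium nitrate 0.501 g; L-histidine 0.166 g; urea 1.540 g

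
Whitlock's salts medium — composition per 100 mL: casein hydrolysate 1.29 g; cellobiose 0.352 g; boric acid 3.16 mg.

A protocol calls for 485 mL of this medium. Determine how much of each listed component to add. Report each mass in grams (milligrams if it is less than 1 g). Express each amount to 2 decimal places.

Ratio of target to recipe volume: 485 / 100 = 4.85.
casein hydrolysate: 1.29 g × (485 mL / 100 mL) = 6.26 g
cellobiose: 0.352 g × (485 mL / 100 mL) = 1.71 g
boric acid: 3.16 mg × (485 mL / 100 mL) = 15.33 mg

casein hydrolysate 6.26 g; cellobiose 1.71 g; boric acid 15.33 mg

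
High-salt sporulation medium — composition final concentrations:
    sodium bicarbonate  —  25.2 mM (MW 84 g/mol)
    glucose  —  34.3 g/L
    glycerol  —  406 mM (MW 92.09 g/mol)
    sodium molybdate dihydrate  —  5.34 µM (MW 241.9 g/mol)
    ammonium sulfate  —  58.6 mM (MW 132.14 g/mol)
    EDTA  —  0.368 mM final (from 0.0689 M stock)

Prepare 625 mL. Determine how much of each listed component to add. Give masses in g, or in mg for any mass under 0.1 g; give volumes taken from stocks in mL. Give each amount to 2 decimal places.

sodium bicarbonate 1.32 g; glucose 21.44 g; glycerol 23.37 g; sodium molybdate dihydrate 0.81 mg; ammonium sulfate 4.84 g; EDTA 3.34 mL

Scale factor relative to 1 L: 0.625.
sodium bicarbonate: 25.2 mmol/L × 84 g/mol × 0.625 L ÷ 1000 = 1.32 g
glucose: 34.3 g/L × 0.625 L = 21.44 g
glycerol: 406 mmol/L × 92.09 g/mol × 0.625 L ÷ 1000 = 23.37 g
sodium molybdate dihydrate: 5.34 µmol/L × 241.9 g/mol × 0.625 L ÷ 1000 = 0.81 mg
ammonium sulfate: 58.6 mmol/L × 132.14 g/mol × 0.625 L ÷ 1000 = 4.84 g
EDTA: V = C2·V2/C1 = 0.368 mM × 625 mL ÷ 68.9 mM = 3.34 mL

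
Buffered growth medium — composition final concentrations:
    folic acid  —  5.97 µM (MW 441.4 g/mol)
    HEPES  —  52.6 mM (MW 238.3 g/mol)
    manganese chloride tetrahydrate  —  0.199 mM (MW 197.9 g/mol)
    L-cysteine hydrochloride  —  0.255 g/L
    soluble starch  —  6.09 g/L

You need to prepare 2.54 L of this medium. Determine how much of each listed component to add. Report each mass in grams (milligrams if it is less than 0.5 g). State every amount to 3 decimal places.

Scale factor relative to 1 L: 2.54.
folic acid: 5.97 µmol/L × 441.4 g/mol × 2.54 L ÷ 1000 = 6.693 mg
HEPES: 52.6 mmol/L × 238.3 g/mol × 2.54 L ÷ 1000 = 31.838 g
manganese chloride tetrahydrate: 0.199 mmol/L × 197.9 mg/mmol × 2.54 L = 100.031 mg
L-cysteine hydrochloride: 0.255 g/L × 2.54 L = 0.648 g
soluble starch: 6.09 g/L × 2.54 L = 15.469 g

folic acid 6.693 mg; HEPES 31.838 g; manganese chloride tetrahydrate 100.031 mg; L-cysteine hydrochloride 0.648 g; soluble starch 15.469 g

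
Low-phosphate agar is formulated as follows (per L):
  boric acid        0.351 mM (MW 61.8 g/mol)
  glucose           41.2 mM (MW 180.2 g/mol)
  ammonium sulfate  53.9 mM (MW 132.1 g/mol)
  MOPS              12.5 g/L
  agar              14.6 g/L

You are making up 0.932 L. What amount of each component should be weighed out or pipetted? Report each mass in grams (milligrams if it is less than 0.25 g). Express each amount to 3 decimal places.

Working volume: 0.932 L.
boric acid: 0.351 mmol/L × 61.8 mg/mmol × 0.932 L = 20.217 mg
glucose: 41.2 mmol/L × 180.2 g/mol × 0.932 L ÷ 1000 = 6.919 g
ammonium sulfate: 53.9 mmol/L × 132.1 g/mol × 0.932 L ÷ 1000 = 6.636 g
MOPS: 12.5 g/L × 0.932 L = 11.650 g
agar: 14.6 g/L × 0.932 L = 13.607 g

boric acid 20.217 mg; glucose 6.919 g; ammonium sulfate 6.636 g; MOPS 11.650 g; agar 13.607 g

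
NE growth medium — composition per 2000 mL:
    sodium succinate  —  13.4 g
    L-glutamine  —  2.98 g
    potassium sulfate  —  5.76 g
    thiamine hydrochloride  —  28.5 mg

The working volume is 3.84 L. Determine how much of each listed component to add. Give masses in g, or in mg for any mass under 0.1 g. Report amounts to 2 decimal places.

sodium succinate 25.73 g; L-glutamine 5.72 g; potassium sulfate 11.06 g; thiamine hydrochloride 54.72 mg

Ratio of target to recipe volume: 3840 / 2000 = 1.92.
sodium succinate: 13.4 g × (3840 mL / 2000 mL) = 25.73 g
L-glutamine: 2.98 g × (3840 mL / 2000 mL) = 5.72 g
potassium sulfate: 5.76 g × (3840 mL / 2000 mL) = 11.06 g
thiamine hydrochloride: 28.5 mg × (3840 mL / 2000 mL) = 54.72 mg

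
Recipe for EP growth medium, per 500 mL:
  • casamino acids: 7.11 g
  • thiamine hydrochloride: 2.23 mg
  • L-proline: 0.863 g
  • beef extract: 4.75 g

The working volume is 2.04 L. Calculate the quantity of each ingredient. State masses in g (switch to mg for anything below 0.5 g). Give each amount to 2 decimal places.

casamino acids 29.01 g; thiamine hydrochloride 9.10 mg; L-proline 3.52 g; beef extract 19.38 g

Scale factor = 2040 mL / 500 mL = 4.08.
casamino acids: 7.11 g × (2040 mL / 500 mL) = 29.01 g
thiamine hydrochloride: 2.23 mg × (2040 mL / 500 mL) = 9.10 mg
L-proline: 0.863 g × (2040 mL / 500 mL) = 3.52 g
beef extract: 4.75 g × (2040 mL / 500 mL) = 19.38 g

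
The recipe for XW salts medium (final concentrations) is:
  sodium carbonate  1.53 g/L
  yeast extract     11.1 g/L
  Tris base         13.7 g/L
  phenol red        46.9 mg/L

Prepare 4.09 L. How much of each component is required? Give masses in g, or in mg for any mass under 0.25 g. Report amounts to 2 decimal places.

Working volume: 4.09 L.
sodium carbonate: 1.53 g/L × 4.09 L = 6.26 g
yeast extract: 11.1 g/L × 4.09 L = 45.40 g
Tris base: 13.7 g/L × 4.09 L = 56.03 g
phenol red: 46.9 mg/L × 4.09 L = 191.82 mg

sodium carbonate 6.26 g; yeast extract 45.40 g; Tris base 56.03 g; phenol red 191.82 mg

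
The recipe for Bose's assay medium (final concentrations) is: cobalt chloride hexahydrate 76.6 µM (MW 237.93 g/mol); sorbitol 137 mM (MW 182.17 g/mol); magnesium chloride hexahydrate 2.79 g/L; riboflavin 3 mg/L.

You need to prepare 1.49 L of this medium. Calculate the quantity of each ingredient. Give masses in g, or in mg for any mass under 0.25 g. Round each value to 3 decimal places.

cobalt chloride hexahydrate 27.156 mg; sorbitol 37.186 g; magnesium chloride hexahydrate 4.157 g; riboflavin 4.470 mg

Scale factor relative to 1 L: 1.49.
cobalt chloride hexahydrate: 76.6 µmol/L × 237.93 g/mol × 1.49 L ÷ 1000 = 27.156 mg
sorbitol: 137 mmol/L × 182.17 g/mol × 1.49 L ÷ 1000 = 37.186 g
magnesium chloride hexahydrate: 2.79 g/L × 1.49 L = 4.157 g
riboflavin: 3 mg/L × 1.49 L = 4.470 mg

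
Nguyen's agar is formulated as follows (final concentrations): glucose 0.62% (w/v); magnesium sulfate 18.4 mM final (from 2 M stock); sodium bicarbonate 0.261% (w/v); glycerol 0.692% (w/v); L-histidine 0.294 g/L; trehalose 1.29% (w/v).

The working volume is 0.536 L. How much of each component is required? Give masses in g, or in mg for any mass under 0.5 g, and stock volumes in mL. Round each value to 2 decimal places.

Working volume: 0.536 L.
glucose: 0.62 g per 100 mL × 536 mL ÷ 100 = 3.32 g
magnesium sulfate: V = C2·V2/C1 = 18.4 mM × 536 mL ÷ 2000 mM = 4.93 mL
sodium bicarbonate: 0.261% w/v = 2.61 g/L → 2.61 × 0.536 L = 1.40 g
glycerol: 0.692% w/v = 6.92 g/L → 6.92 × 0.536 L = 3.71 g
L-histidine: 0.294 g/L × 0.536 L = 0.157584 g = 157.58 mg
trehalose: 1.29% w/v = 12.9 g/L → 12.9 × 0.536 L = 6.91 g

glucose 3.32 g; magnesium sulfate 4.93 mL; sodium bicarbonate 1.40 g; glycerol 3.71 g; L-histidine 157.58 mg; trehalose 6.91 g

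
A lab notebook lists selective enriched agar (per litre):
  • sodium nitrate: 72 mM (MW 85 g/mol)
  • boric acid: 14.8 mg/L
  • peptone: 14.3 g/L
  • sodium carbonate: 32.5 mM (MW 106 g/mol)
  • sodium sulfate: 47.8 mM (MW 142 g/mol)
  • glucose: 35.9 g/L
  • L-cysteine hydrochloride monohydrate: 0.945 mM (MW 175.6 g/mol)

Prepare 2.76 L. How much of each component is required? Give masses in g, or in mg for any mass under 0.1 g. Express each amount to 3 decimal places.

sodium nitrate 16.891 g; boric acid 40.848 mg; peptone 39.468 g; sodium carbonate 9.508 g; sodium sulfate 18.734 g; glucose 99.084 g; L-cysteine hydrochloride monohydrate 0.458 g

Working volume: 2.76 L.
sodium nitrate: 72 mmol/L × 85 g/mol × 2.76 L ÷ 1000 = 16.891 g
boric acid: 14.8 mg/L × 2.76 L = 40.848 mg
peptone: 14.3 g/L × 2.76 L = 39.468 g
sodium carbonate: 32.5 mmol/L × 106 g/mol × 2.76 L ÷ 1000 = 9.508 g
sodium sulfate: 47.8 mmol/L × 142 g/mol × 2.76 L ÷ 1000 = 18.734 g
glucose: 35.9 g/L × 2.76 L = 99.084 g
L-cysteine hydrochloride monohydrate: 0.945 mmol/L × 175.6 g/mol × 2.76 L ÷ 1000 = 0.458 g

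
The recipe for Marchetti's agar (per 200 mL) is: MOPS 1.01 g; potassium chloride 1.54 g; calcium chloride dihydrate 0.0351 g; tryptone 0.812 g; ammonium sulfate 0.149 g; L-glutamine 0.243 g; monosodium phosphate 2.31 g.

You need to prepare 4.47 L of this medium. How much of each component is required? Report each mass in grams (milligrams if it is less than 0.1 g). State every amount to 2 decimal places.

MOPS 22.57 g; potassium chloride 34.42 g; calcium chloride dihydrate 0.78 g; tryptone 18.15 g; ammonium sulfate 3.33 g; L-glutamine 5.43 g; monosodium phosphate 51.63 g

Ratio of target to recipe volume: 4470 / 200 = 22.35.
MOPS: 1.01 g × (4470 mL / 200 mL) = 22.57 g
potassium chloride: 1.54 g × (4470 mL / 200 mL) = 34.42 g
calcium chloride dihydrate: 0.0351 g × (4470 mL / 200 mL) = 0.78 g
tryptone: 0.812 g × (4470 mL / 200 mL) = 18.15 g
ammonium sulfate: 0.149 g × (4470 mL / 200 mL) = 3.33 g
L-glutamine: 0.243 g × (4470 mL / 200 mL) = 5.43 g
monosodium phosphate: 2.31 g × (4470 mL / 200 mL) = 51.63 g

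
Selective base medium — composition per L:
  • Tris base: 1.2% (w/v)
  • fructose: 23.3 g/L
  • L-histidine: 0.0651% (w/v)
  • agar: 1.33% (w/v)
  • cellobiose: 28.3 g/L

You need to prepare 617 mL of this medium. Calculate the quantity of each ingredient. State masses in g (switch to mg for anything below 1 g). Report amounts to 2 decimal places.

Scale factor relative to 1 L: 0.617.
Tris base: 1.2 g per 100 mL × 617 mL ÷ 100 = 7.40 g
fructose: 23.3 g/L × 0.617 L = 14.38 g
L-histidine: 0.0651 g per 100 mL × 617 mL ÷ 100 = 0.401667 g = 401.67 mg
agar: 1.33% w/v = 13.3 g/L → 13.3 × 0.617 L = 8.21 g
cellobiose: 28.3 g/L × 0.617 L = 17.46 g

Tris base 7.40 g; fructose 14.38 g; L-histidine 401.67 mg; agar 8.21 g; cellobiose 17.46 g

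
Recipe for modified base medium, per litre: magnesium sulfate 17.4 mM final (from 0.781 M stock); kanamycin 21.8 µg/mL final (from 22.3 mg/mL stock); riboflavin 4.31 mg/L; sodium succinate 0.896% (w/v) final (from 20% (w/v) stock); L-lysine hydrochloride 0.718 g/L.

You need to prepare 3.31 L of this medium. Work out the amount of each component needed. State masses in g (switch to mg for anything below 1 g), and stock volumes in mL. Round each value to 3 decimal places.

Scale factor relative to 1 L: 3.31.
magnesium sulfate: C1V1 = C2V2 → 17.4 mM × 3310 mL ÷ 781 mM = 73.744 mL
kanamycin: C1V1 = C2V2 → 21.8 µg/mL × 3310 mL ÷ 22300 µg/mL = 3.236 mL
riboflavin: 4.31 mg/L × 3.31 L = 14.266 mg
sodium succinate: V = C2·V2/C1 = 0.896% ÷ 20% × 3310 mL = 148.288 mL
L-lysine hydrochloride: 0.718 g/L × 3.31 L = 2.377 g

magnesium sulfate 73.744 mL; kanamycin 3.236 mL; riboflavin 14.266 mg; sodium succinate 148.288 mL; L-lysine hydrochloride 2.377 g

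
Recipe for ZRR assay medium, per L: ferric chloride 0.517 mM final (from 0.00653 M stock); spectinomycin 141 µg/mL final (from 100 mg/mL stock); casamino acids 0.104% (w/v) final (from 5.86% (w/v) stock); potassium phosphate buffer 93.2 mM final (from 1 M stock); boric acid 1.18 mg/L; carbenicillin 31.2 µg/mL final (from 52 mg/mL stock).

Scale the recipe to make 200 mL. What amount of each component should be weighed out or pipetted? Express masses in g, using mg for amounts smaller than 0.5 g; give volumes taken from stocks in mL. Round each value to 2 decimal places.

Working volume: 200 mL = 0.2 L.
ferric chloride: V = C2·V2/C1 = 0.517 mM × 200 mL ÷ 6.53 mM = 15.83 mL
spectinomycin: dilute stock: 141 µg/mL × 200 mL ÷ 100000 µg/mL = 0.28 mL
casamino acids: dilute stock: 0.104% ÷ 5.86% × 200 mL = 3.55 mL
potassium phosphate buffer: dilute stock: 93.2 mM × 200 mL ÷ 1000 mM = 18.64 mL
boric acid: 1.18 mg/L × 0.2 L = 0.24 mg
carbenicillin: C1V1 = C2V2 → 31.2 µg/mL × 200 mL ÷ 52000 µg/mL = 0.12 mL

ferric chloride 15.83 mL; spectinomycin 0.28 mL; casamino acids 3.55 mL; potassium phosphate buffer 18.64 mL; boric acid 0.24 mg; carbenicillin 0.12 mL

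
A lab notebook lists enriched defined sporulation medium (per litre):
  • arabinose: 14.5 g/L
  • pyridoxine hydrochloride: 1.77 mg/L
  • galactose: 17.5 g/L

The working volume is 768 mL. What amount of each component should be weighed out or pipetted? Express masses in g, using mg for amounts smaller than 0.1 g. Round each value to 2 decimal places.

arabinose 11.14 g; pyridoxine hydrochloride 1.36 mg; galactose 13.44 g

Target volume = 768 mL = 0.768 L.
arabinose: 14.5 g/L × 0.768 L = 11.14 g
pyridoxine hydrochloride: 1.77 mg/L × 0.768 L = 1.36 mg
galactose: 17.5 g/L × 0.768 L = 13.44 g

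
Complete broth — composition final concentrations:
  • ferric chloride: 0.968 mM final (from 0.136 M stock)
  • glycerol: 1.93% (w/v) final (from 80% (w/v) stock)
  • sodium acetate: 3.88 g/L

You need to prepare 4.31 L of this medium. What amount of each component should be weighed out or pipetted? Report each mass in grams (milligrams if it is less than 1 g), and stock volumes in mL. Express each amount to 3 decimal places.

Working volume: 4.31 L.
ferric chloride: V = C2·V2/C1 = 0.968 mM × 4310 mL ÷ 136 mM = 30.677 mL
glycerol: dilute stock: 1.93% ÷ 80% × 4310 mL = 103.979 mL
sodium acetate: 3.88 g/L × 4.31 L = 16.723 g

ferric chloride 30.677 mL; glycerol 103.979 mL; sodium acetate 16.723 g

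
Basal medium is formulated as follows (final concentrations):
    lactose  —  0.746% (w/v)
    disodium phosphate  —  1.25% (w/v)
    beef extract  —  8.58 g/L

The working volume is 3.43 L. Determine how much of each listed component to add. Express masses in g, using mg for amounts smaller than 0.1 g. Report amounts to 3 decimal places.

lactose 25.588 g; disodium phosphate 42.875 g; beef extract 29.429 g

Working volume: 3.43 L.
lactose: 0.746 g per 100 mL × 3430 mL ÷ 100 = 25.588 g
disodium phosphate: 1.25 g per 100 mL × 3430 mL ÷ 100 = 42.875 g
beef extract: 8.58 g/L × 3.43 L = 29.429 g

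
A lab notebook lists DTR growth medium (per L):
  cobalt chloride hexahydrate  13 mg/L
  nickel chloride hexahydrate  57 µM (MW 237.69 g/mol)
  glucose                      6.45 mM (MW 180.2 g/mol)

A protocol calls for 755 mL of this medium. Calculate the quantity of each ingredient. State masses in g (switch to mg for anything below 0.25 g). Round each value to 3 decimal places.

Working volume: 755 mL = 0.755 L.
cobalt chloride hexahydrate: 13 mg/L × 0.755 L = 9.815 mg
nickel chloride hexahydrate: 57 µmol/L × 237.69 g/mol × 0.755 L ÷ 1000 = 10.229 mg
glucose: 6.45 mmol/L × 180.2 g/mol × 0.755 L ÷ 1000 = 0.878 g

cobalt chloride hexahydrate 9.815 mg; nickel chloride hexahydrate 10.229 mg; glucose 0.878 g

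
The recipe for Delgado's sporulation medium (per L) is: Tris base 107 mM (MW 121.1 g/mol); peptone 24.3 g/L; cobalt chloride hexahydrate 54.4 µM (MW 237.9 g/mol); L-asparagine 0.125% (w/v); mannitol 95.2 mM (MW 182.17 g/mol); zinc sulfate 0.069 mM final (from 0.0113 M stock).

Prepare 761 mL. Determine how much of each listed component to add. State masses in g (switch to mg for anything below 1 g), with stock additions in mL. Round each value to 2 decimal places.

Target volume = 761 mL = 0.761 L.
Tris base: 107 mmol/L × 121.1 g/mol × 0.761 L ÷ 1000 = 9.86 g
peptone: 24.3 g/L × 0.761 L = 18.49 g
cobalt chloride hexahydrate: 54.4 µmol/L × 237.9 g/mol × 0.761 L ÷ 1000 = 9.85 mg
L-asparagine: 0.125% w/v = 1.25 g/L → 1.25 × 0.761 L = 0.95125 g = 951.25 mg
mannitol: 95.2 mmol/L × 182.17 g/mol × 0.761 L ÷ 1000 = 13.20 g
zinc sulfate: C1V1 = C2V2 → 0.069 mM × 761 mL ÷ 11.3 mM = 4.65 mL

Tris base 9.86 g; peptone 18.49 g; cobalt chloride hexahydrate 9.85 mg; L-asparagine 951.25 mg; mannitol 13.20 g; zinc sulfate 4.65 mL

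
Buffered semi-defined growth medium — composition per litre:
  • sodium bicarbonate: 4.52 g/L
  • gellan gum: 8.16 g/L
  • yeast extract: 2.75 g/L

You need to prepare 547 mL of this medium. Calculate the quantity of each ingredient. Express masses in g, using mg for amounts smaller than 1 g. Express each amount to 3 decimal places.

sodium bicarbonate 2.472 g; gellan gum 4.464 g; yeast extract 1.504 g

Target volume = 547 mL = 0.547 L.
sodium bicarbonate: 4.52 g/L × 0.547 L = 2.472 g
gellan gum: 8.16 g/L × 0.547 L = 4.464 g
yeast extract: 2.75 g/L × 0.547 L = 1.504 g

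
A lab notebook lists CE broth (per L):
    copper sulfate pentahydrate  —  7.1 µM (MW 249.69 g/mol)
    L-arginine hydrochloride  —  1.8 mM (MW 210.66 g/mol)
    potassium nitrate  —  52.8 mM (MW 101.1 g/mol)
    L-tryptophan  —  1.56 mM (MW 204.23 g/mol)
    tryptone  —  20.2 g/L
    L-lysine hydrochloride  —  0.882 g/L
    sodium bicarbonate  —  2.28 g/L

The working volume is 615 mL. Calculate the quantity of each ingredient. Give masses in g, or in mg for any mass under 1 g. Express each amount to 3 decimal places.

copper sulfate pentahydrate 1.090 mg; L-arginine hydrochloride 233.201 mg; potassium nitrate 3.283 g; L-tryptophan 195.938 mg; tryptone 12.423 g; L-lysine hydrochloride 542.430 mg; sodium bicarbonate 1.402 g

Scale factor relative to 1 L: 0.615.
copper sulfate pentahydrate: 7.1 µmol/L × 249.69 g/mol × 0.615 L ÷ 1000 = 1.090 mg
L-arginine hydrochloride: 1.8 mmol/L × 210.66 mg/mmol × 0.615 L = 233.201 mg
potassium nitrate: 52.8 mmol/L × 101.1 g/mol × 0.615 L ÷ 1000 = 3.283 g
L-tryptophan: 1.56 mmol/L × 204.23 mg/mmol × 0.615 L = 195.938 mg
tryptone: 20.2 g/L × 0.615 L = 12.423 g
L-lysine hydrochloride: 0.882 g/L × 0.615 L = 0.54243 g = 542.430 mg
sodium bicarbonate: 2.28 g/L × 0.615 L = 1.402 g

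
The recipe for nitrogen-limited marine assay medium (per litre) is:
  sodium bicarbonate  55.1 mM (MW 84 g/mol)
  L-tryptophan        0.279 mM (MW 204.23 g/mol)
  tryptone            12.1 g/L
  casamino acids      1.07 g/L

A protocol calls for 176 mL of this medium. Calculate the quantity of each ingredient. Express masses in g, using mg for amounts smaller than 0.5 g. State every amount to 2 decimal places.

Working volume: 176 mL = 0.176 L.
sodium bicarbonate: 55.1 mmol/L × 84 g/mol × 0.176 L ÷ 1000 = 0.81 g
L-tryptophan: 0.279 mmol/L × 204.23 mg/mmol × 0.176 L = 10.03 mg
tryptone: 12.1 g/L × 0.176 L = 2.13 g
casamino acids: 1.07 g/L × 0.176 L = 0.18832 g = 188.32 mg

sodium bicarbonate 0.81 g; L-tryptophan 10.03 mg; tryptone 2.13 g; casamino acids 188.32 mg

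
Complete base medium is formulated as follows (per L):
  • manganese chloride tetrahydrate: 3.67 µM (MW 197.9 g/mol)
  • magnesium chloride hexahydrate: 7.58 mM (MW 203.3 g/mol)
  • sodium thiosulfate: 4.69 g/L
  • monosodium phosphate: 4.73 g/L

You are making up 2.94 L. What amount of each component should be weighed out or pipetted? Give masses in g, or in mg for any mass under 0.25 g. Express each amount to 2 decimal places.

manganese chloride tetrahydrate 2.14 mg; magnesium chloride hexahydrate 4.53 g; sodium thiosulfate 13.79 g; monosodium phosphate 13.91 g

Working volume: 2.94 L.
manganese chloride tetrahydrate: 3.67 µmol/L × 197.9 g/mol × 2.94 L ÷ 1000 = 2.14 mg
magnesium chloride hexahydrate: 7.58 mmol/L × 203.3 g/mol × 2.94 L ÷ 1000 = 4.53 g
sodium thiosulfate: 4.69 g/L × 2.94 L = 13.79 g
monosodium phosphate: 4.73 g/L × 2.94 L = 13.91 g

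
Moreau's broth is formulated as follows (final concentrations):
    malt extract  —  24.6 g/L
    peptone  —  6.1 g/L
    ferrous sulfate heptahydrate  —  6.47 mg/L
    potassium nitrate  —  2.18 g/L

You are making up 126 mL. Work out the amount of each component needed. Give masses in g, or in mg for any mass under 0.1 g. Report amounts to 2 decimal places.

Working volume: 126 mL = 0.126 L.
malt extract: 24.6 g/L × 0.126 L = 3.10 g
peptone: 6.1 g/L × 0.126 L = 0.77 g
ferrous sulfate heptahydrate: 6.47 mg/L × 0.126 L = 0.82 mg
potassium nitrate: 2.18 g/L × 0.126 L = 0.27 g

malt extract 3.10 g; peptone 0.77 g; ferrous sulfate heptahydrate 0.82 mg; potassium nitrate 0.27 g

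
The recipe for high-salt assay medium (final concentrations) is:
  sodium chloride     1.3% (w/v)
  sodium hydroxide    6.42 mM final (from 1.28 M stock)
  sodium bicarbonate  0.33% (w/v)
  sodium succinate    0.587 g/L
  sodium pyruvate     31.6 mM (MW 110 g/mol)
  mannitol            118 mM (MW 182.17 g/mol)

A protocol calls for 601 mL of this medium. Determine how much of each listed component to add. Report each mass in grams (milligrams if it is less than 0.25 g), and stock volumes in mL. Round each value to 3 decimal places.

Target volume = 601 mL = 0.601 L.
sodium chloride: 1.3 g per 100 mL × 601 mL ÷ 100 = 7.813 g
sodium hydroxide: dilute stock: 6.42 mM × 601 mL ÷ 1280 mM = 3.014 mL
sodium bicarbonate: 0.33% w/v = 3.3 g/L → 3.3 × 0.601 L = 1.983 g
sodium succinate: 0.587 g/L × 0.601 L = 0.353 g
sodium pyruvate: 31.6 mmol/L × 110 g/mol × 0.601 L ÷ 1000 = 2.089 g
mannitol: 118 mmol/L × 182.17 g/mol × 0.601 L ÷ 1000 = 12.919 g

sodium chloride 7.813 g; sodium hydroxide 3.014 mL; sodium bicarbonate 1.983 g; sodium succinate 0.353 g; sodium pyruvate 2.089 g; mannitol 12.919 g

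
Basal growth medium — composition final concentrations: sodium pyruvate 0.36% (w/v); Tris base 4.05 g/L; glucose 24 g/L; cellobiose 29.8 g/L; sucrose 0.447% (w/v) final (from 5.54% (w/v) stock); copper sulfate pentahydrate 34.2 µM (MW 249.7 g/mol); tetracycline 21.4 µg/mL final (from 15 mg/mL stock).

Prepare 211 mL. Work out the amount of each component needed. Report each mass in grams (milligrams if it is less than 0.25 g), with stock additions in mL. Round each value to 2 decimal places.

sodium pyruvate 0.76 g; Tris base 0.85 g; glucose 5.06 g; cellobiose 6.29 g; sucrose 17.02 mL; copper sulfate pentahydrate 1.80 mg; tetracycline 0.30 mL

Working volume: 211 mL = 0.211 L.
sodium pyruvate: 0.36 g per 100 mL × 211 mL ÷ 100 = 0.76 g
Tris base: 4.05 g/L × 0.211 L = 0.85 g
glucose: 24 g/L × 0.211 L = 5.06 g
cellobiose: 29.8 g/L × 0.211 L = 6.29 g
sucrose: dilute stock: 0.447% ÷ 5.54% × 211 mL = 17.02 mL
copper sulfate pentahydrate: 34.2 µmol/L × 249.7 g/mol × 0.211 L ÷ 1000 = 1.80 mg
tetracycline: dilute stock: 21.4 µg/mL × 211 mL ÷ 15000 µg/mL = 0.30 mL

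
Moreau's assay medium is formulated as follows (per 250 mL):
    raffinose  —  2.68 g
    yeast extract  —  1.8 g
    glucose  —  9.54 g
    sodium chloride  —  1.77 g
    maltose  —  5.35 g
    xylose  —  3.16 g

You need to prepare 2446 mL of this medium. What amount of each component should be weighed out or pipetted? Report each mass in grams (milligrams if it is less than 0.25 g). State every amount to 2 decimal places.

Scale factor = 2446 mL / 250 mL = 9.784.
raffinose: 2.68 g × (2446 mL / 250 mL) = 26.22 g
yeast extract: 1.8 g × (2446 mL / 250 mL) = 17.61 g
glucose: 9.54 g × (2446 mL / 250 mL) = 93.34 g
sodium chloride: 1.77 g × (2446 mL / 250 mL) = 17.32 g
maltose: 5.35 g × (2446 mL / 250 mL) = 52.34 g
xylose: 3.16 g × (2446 mL / 250 mL) = 30.92 g

raffinose 26.22 g; yeast extract 17.61 g; glucose 93.34 g; sodium chloride 17.32 g; maltose 52.34 g; xylose 30.92 g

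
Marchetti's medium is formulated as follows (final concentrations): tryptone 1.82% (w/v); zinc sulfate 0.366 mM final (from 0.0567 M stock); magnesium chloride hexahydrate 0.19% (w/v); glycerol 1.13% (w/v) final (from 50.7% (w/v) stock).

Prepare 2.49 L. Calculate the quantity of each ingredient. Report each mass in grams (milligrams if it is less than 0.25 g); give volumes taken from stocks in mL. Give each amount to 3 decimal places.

Working volume: 2.49 L.
tryptone: 1.82 g per 100 mL × 2490 mL ÷ 100 = 45.318 g
zinc sulfate: C1V1 = C2V2 → 0.366 mM × 2490 mL ÷ 56.7 mM = 16.073 mL
magnesium chloride hexahydrate: 0.19% w/v = 1.9 g/L → 1.9 × 2.49 L = 4.731 g
glycerol: C1V1 = C2V2 → 1.13% ÷ 50.7% × 2490 mL = 55.497 mL

tryptone 45.318 g; zinc sulfate 16.073 mL; magnesium chloride hexahydrate 4.731 g; glycerol 55.497 mL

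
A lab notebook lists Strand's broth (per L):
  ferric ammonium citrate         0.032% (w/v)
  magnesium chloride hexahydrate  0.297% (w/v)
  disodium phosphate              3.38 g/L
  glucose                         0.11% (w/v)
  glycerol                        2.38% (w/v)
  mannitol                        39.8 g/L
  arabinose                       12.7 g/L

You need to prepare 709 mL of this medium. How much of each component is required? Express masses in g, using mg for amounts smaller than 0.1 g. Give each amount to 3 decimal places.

ferric ammonium citrate 0.227 g; magnesium chloride hexahydrate 2.106 g; disodium phosphate 2.396 g; glucose 0.780 g; glycerol 16.874 g; mannitol 28.218 g; arabinose 9.004 g

Scale factor relative to 1 L: 0.709.
ferric ammonium citrate: 0.032% w/v = 0.32 g/L → 0.32 × 0.709 L = 0.227 g
magnesium chloride hexahydrate: 0.297% w/v = 2.97 g/L → 2.97 × 0.709 L = 2.106 g
disodium phosphate: 3.38 g/L × 0.709 L = 2.396 g
glucose: 0.11% w/v = 1.1 g/L → 1.1 × 0.709 L = 0.780 g
glycerol: 2.38% w/v = 23.8 g/L → 23.8 × 0.709 L = 16.874 g
mannitol: 39.8 g/L × 0.709 L = 28.218 g
arabinose: 12.7 g/L × 0.709 L = 9.004 g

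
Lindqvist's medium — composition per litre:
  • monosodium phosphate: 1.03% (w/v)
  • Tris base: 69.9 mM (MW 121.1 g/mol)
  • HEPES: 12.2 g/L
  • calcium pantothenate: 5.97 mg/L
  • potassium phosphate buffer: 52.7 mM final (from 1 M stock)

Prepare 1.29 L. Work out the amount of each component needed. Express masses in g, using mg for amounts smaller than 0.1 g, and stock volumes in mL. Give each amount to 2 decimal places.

monosodium phosphate 13.29 g; Tris base 10.92 g; HEPES 15.74 g; calcium pantothenate 7.70 mg; potassium phosphate buffer 67.98 mL

Working volume: 1.29 L.
monosodium phosphate: 1.03 g per 100 mL × 1290 mL ÷ 100 = 13.29 g
Tris base: 69.9 mmol/L × 121.1 g/mol × 1.29 L ÷ 1000 = 10.92 g
HEPES: 12.2 g/L × 1.29 L = 15.74 g
calcium pantothenate: 5.97 mg/L × 1.29 L = 7.70 mg
potassium phosphate buffer: dilute stock: 52.7 mM × 1290 mL ÷ 1000 mM = 67.98 mL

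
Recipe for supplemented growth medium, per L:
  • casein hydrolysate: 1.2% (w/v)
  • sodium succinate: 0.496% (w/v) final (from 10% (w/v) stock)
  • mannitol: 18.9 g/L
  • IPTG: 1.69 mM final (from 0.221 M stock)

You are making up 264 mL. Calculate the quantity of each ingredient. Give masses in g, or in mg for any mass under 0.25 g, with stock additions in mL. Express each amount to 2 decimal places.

casein hydrolysate 3.17 g; sodium succinate 13.09 mL; mannitol 4.99 g; IPTG 2.02 mL

Scale factor relative to 1 L: 0.264.
casein hydrolysate: 1.2% w/v = 12 g/L → 12 × 0.264 L = 3.17 g
sodium succinate: dilute stock: 0.496% ÷ 10% × 264 mL = 13.09 mL
mannitol: 18.9 g/L × 0.264 L = 4.99 g
IPTG: dilute stock: 1.69 mM × 264 mL ÷ 221 mM = 2.02 mL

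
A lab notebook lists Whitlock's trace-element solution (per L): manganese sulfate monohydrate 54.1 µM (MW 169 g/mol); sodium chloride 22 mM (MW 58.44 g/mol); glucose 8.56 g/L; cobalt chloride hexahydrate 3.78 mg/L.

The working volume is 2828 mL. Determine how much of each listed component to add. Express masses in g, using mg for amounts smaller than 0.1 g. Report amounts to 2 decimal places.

manganese sulfate monohydrate 25.86 mg; sodium chloride 3.64 g; glucose 24.21 g; cobalt chloride hexahydrate 10.69 mg

Target volume = 2828 mL = 2.828 L.
manganese sulfate monohydrate: 54.1 µmol/L × 169 g/mol × 2.828 L ÷ 1000 = 25.86 mg
sodium chloride: 22 mmol/L × 58.44 g/mol × 2.828 L ÷ 1000 = 3.64 g
glucose: 8.56 g/L × 2.828 L = 24.21 g
cobalt chloride hexahydrate: 3.78 mg/L × 2.828 L = 10.69 mg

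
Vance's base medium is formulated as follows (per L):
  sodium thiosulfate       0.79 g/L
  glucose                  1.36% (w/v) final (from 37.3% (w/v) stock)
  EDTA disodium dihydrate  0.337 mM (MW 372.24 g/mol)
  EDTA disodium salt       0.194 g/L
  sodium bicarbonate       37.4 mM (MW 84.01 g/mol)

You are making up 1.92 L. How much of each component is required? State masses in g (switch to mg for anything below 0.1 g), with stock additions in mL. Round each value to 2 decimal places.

Working volume: 1.92 L.
sodium thiosulfate: 0.79 g/L × 1.92 L = 1.52 g
glucose: V = C2·V2/C1 = 1.36% ÷ 37.3% × 1920 mL = 70.01 mL
EDTA disodium dihydrate: 0.337 mmol/L × 372.24 g/mol × 1.92 L ÷ 1000 = 0.24 g
EDTA disodium salt: 0.194 g/L × 1.92 L = 0.37 g
sodium bicarbonate: 37.4 mmol/L × 84.01 g/mol × 1.92 L ÷ 1000 = 6.03 g

sodium thiosulfate 1.52 g; glucose 70.01 mL; EDTA disodium dihydrate 0.24 g; EDTA disodium salt 0.37 g; sodium bicarbonate 6.03 g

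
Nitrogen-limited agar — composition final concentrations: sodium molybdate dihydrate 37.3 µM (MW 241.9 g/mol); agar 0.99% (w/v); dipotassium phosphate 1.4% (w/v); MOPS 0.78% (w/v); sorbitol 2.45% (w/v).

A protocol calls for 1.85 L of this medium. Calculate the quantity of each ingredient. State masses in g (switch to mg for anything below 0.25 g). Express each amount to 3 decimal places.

sodium molybdate dihydrate 16.692 mg; agar 18.315 g; dipotassium phosphate 25.900 g; MOPS 14.430 g; sorbitol 45.325 g

Working volume: 1.85 L.
sodium molybdate dihydrate: 37.3 µmol/L × 241.9 g/mol × 1.85 L ÷ 1000 = 16.692 mg
agar: 0.99% w/v = 9.9 g/L → 9.9 × 1.85 L = 18.315 g
dipotassium phosphate: 1.4 g per 100 mL × 1850 mL ÷ 100 = 25.900 g
MOPS: 0.78% w/v = 7.8 g/L → 7.8 × 1.85 L = 14.430 g
sorbitol: 2.45% w/v = 24.5 g/L → 24.5 × 1.85 L = 45.325 g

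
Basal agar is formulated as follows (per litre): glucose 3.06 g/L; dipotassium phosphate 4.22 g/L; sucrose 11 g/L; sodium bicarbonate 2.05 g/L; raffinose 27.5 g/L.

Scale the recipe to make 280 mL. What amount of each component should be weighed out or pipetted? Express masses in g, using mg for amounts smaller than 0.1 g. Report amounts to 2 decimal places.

glucose 0.86 g; dipotassium phosphate 1.18 g; sucrose 3.08 g; sodium bicarbonate 0.57 g; raffinose 7.70 g

Target volume = 280 mL = 0.28 L.
glucose: 3.06 g/L × 0.28 L = 0.86 g
dipotassium phosphate: 4.22 g/L × 0.28 L = 1.18 g
sucrose: 11 g/L × 0.28 L = 3.08 g
sodium bicarbonate: 2.05 g/L × 0.28 L = 0.57 g
raffinose: 27.5 g/L × 0.28 L = 7.70 g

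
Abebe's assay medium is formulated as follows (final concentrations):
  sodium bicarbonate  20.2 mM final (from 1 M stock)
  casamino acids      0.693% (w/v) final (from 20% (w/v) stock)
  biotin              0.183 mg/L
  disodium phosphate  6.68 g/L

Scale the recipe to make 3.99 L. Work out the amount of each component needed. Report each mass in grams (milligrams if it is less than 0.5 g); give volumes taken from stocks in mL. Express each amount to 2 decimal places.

sodium bicarbonate 80.60 mL; casamino acids 138.25 mL; biotin 0.73 mg; disodium phosphate 26.65 g

Working volume: 3.99 L.
sodium bicarbonate: C1V1 = C2V2 → 20.2 mM × 3990 mL ÷ 1000 mM = 80.60 mL
casamino acids: C1V1 = C2V2 → 0.693% ÷ 20% × 3990 mL = 138.25 mL
biotin: 0.183 mg/L × 3.99 L = 0.73 mg
disodium phosphate: 6.68 g/L × 3.99 L = 26.65 g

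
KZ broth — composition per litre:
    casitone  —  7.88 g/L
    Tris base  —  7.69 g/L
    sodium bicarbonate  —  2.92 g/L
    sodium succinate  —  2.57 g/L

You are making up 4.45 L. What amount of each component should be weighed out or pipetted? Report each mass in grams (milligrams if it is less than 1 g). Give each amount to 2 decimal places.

Scale factor relative to 1 L: 4.45.
casitone: 7.88 g/L × 4.45 L = 35.07 g
Tris base: 7.69 g/L × 4.45 L = 34.22 g
sodium bicarbonate: 2.92 g/L × 4.45 L = 12.99 g
sodium succinate: 2.57 g/L × 4.45 L = 11.44 g

casitone 35.07 g; Tris base 34.22 g; sodium bicarbonate 12.99 g; sodium succinate 11.44 g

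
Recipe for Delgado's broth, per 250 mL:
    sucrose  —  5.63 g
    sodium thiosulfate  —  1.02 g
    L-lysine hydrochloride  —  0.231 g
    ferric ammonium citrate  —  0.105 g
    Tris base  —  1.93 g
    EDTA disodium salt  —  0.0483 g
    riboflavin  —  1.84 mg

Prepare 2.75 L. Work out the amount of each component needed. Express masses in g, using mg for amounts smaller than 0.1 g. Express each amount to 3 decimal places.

Scale factor = 2750 mL / 250 mL = 11.
sucrose: 5.63 g × (2750 mL / 250 mL) = 61.930 g
sodium thiosulfate: 1.02 g × (2750 mL / 250 mL) = 11.220 g
L-lysine hydrochloride: 0.231 g × (2750 mL / 250 mL) = 2.541 g
ferric ammonium citrate: 0.105 g × (2750 mL / 250 mL) = 1.155 g
Tris base: 1.93 g × (2750 mL / 250 mL) = 21.230 g
EDTA disodium salt: 0.0483 g × (2750 mL / 250 mL) = 0.531 g
riboflavin: 1.84 mg × (2750 mL / 250 mL) = 20.240 mg

sucrose 61.930 g; sodium thiosulfate 11.220 g; L-lysine hydrochloride 2.541 g; ferric ammonium citrate 1.155 g; Tris base 21.230 g; EDTA disodium salt 0.531 g; riboflavin 20.240 mg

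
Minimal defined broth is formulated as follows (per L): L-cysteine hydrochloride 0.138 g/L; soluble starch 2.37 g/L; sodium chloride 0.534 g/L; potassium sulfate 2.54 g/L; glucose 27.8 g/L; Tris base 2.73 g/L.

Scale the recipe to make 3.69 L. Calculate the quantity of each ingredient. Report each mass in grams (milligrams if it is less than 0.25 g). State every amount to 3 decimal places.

L-cysteine hydrochloride 0.509 g; soluble starch 8.745 g; sodium chloride 1.970 g; potassium sulfate 9.373 g; glucose 102.582 g; Tris base 10.074 g

Scale factor relative to 1 L: 3.69.
L-cysteine hydrochloride: 0.138 g/L × 3.69 L = 0.509 g
soluble starch: 2.37 g/L × 3.69 L = 8.745 g
sodium chloride: 0.534 g/L × 3.69 L = 1.970 g
potassium sulfate: 2.54 g/L × 3.69 L = 9.373 g
glucose: 27.8 g/L × 3.69 L = 102.582 g
Tris base: 2.73 g/L × 3.69 L = 10.074 g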